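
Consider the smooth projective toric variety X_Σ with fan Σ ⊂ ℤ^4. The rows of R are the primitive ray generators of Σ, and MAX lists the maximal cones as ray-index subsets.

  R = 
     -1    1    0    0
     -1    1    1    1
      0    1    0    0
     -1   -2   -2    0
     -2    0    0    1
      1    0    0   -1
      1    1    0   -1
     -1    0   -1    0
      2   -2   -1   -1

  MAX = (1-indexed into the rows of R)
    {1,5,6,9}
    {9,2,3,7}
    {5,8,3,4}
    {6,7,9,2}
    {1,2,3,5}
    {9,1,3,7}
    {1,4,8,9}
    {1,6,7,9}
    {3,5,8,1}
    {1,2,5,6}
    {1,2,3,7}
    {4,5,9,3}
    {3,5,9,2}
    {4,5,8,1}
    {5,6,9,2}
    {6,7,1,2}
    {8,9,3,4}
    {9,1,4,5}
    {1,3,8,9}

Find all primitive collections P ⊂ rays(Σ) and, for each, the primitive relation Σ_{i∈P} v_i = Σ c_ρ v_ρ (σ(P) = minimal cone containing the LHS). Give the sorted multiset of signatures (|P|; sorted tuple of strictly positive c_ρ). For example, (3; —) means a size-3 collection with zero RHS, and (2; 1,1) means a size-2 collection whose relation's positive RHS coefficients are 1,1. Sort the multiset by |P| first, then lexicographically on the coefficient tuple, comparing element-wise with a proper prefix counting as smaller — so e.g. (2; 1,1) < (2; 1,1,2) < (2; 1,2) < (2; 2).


Primitive collections (12):

  P={3,6}:  v_{3} + v_{6} = v_{7}  so sig = (2; 1)
  P={5,7}:  v_{5} + v_{7} = v_{1}  so sig = (2; 1)
  P={2,8}:  v_{2} + v_{8} = v_{3} + v_{5}  so sig = (2; 1,1)
  P={4,7}:  v_{4} + v_{7} = v_{1} + v_{8} + v_{9}  so sig = (2; 1,1,1)
  P={2,4}:  v_{2} + v_{4} = v_{3} + 2·v_{5} + v_{9}  so sig = (2; 1,1,2)
  P={7,8}:  v_{7} + v_{8} = 2·v_{1} + v_{3} + v_{9}  so sig = (2; 1,1,2)
  P={6,8}:  v_{6} + v_{8} = 2·v_{1} + v_{9}  so sig = (2; 1,2)
  P={4,6}:  v_{4} + v_{6} = 2·v_{1} + v_{5} + 2·v_{9}  so sig = (2; 1,2,2)
  P={1,2,9}:  v_{1} + v_{2} + v_{9} = 0  so sig = (3; —)
  P={5,8,9}:  v_{5} + v_{8} + v_{9} = v_{4}  so sig = (3; 1)
  P={1,3,4}:  v_{1} + v_{3} + v_{4} = 2·v_{8}  so sig = (3; 2)
  P={1,3,5,9}:  v_{1} + v_{3} + v_{5} + v_{9} = v_{8}  so sig = (4; 1)

Sorted signature multiset PRS(X):
[(2; 1), (2; 1), (2; 1,1), (2; 1,1,1), (2; 1,1,2), (2; 1,1,2), (2; 1,2), (2; 1,2,2), (3; —), (3; 1), (3; 2), (4; 1)]


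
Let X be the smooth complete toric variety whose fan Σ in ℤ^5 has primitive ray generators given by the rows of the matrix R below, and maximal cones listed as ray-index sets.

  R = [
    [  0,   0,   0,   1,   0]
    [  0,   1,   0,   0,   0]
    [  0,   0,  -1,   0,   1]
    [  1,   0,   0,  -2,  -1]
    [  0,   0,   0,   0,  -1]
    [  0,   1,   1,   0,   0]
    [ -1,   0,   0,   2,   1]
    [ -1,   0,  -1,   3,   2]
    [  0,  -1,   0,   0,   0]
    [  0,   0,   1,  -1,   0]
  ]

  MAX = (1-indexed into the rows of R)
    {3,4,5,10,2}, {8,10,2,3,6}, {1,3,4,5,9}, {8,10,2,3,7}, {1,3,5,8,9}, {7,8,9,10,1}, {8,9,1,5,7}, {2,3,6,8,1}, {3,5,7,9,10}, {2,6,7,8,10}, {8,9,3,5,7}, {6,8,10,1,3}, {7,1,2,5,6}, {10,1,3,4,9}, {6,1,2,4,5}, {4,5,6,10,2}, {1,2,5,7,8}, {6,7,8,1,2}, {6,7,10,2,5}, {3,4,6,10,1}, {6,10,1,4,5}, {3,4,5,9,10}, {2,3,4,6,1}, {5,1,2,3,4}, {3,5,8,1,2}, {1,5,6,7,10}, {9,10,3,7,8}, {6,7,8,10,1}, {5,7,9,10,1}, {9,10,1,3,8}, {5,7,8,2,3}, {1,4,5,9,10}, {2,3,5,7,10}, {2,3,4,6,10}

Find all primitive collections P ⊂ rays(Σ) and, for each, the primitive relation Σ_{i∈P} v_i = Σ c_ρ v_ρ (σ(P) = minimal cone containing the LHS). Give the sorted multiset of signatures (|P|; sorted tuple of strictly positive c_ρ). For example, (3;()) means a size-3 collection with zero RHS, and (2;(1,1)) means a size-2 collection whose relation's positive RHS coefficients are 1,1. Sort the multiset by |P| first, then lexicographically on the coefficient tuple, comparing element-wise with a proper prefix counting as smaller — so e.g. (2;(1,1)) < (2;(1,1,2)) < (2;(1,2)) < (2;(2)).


Primitive collections (11):

  {2,9}:  v_{2} + v_{9} = 0  →  sig = (2;())
  {4,7}:  v_{4} + v_{7} = 0  →  sig = (2;())
  {4,8}:  v_{4} + v_{8} = v_{1} + v_{3}  →  sig = (2;(1,1))
  {6,9}:  v_{6} + v_{9} = v_{1} + v_{10}  →  sig = (2;(1,1))
  {1,2,10}:  v_{1} + v_{2} + v_{10} = v_{6}  →  sig = (3;(1))
  {1,3,7}:  v_{1} + v_{3} + v_{7} = v_{8}  →  sig = (3;(1))
  {3,5,6}:  v_{3} + v_{5} + v_{6} = v_{2}  →  sig = (3;(1))
  {5,8,10}:  v_{5} + v_{8} + v_{10} = v_{7}  →  sig = (3;(1))
  {3,6,7}:  v_{3} + v_{6} + v_{7} = v_{2} + v_{8} + v_{10}  →  sig = (3;(1,1,1))
  {5,6,8}:  v_{5} + v_{6} + v_{8} = v_{1} + v_{2} + v_{7}  →  sig = (3;(1,1,1))
  {1,3,5,10}:  v_{1} + v_{3} + v_{5} + v_{10} = 0  →  sig = (4;())

Sorted signature multiset PRS(X):
    |P|=2: 4 collections, coeffs (), (), (1,1), (1,1)
    |P|=3: 6 collections, coeffs (1), (1), (1), (1), (1,1,1), (1,1,1)
    |P|=4: 1 collection, coeffs ()


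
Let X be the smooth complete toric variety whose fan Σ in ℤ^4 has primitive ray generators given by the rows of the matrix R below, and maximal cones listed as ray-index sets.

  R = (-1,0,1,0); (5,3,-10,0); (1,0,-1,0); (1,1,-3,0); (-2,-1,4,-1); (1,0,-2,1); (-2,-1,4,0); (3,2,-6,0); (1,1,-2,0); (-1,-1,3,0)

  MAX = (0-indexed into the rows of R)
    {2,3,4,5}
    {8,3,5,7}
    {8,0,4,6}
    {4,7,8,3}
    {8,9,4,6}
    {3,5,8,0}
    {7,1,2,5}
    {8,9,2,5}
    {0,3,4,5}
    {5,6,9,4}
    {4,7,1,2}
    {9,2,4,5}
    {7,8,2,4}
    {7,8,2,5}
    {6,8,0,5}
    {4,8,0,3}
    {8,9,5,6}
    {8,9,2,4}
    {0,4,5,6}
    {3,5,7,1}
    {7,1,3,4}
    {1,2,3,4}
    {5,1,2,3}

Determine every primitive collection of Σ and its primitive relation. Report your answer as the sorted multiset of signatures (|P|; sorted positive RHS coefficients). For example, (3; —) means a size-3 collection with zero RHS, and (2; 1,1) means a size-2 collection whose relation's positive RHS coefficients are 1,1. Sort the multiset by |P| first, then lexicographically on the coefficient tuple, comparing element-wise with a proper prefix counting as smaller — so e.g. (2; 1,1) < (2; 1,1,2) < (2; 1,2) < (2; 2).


|primitive collections| = 17. Relations:

  • {0,2}:  v_{0} + v_{2} = 0  →  sig = (2; —)
  • {3,9}:  v_{3} + v_{9} = 0  →  sig = (2; —)
  • {0,9}:  v_{0} + v_{9} = v_{6}  →  sig = (2; 1)
  • {1,6}:  v_{1} + v_{6} = v_{7}  →  sig = (2; 1)
  • {2,6}:  v_{2} + v_{6} = v_{9}  →  sig = (2; 1)
  • {3,6}:  v_{3} + v_{6} = v_{0}  →  sig = (2; 1)
  • {6,7}:  v_{6} + v_{7} = v_{8}  →  sig = (2; 1)
  • {0,1}:  v_{0} + v_{1} = v_{3} + v_{7}  →  sig = (2; 1,1)
  • {0,7}:  v_{0} + v_{7} = v_{3} + v_{8}  →  sig = (2; 1,1)
  • {1,9}:  v_{1} + v_{9} = v_{2} + v_{7}  →  sig = (2; 1,1)
  • {7,9}:  v_{7} + v_{9} = v_{2} + v_{8}  →  sig = (2; 1,1)
  • {1,8}:  v_{1} + v_{8} = 2·v_{7}  →  sig = (2; 2)
  • {4,5,8}:  v_{4} + v_{5} + v_{8} = 0  →  sig = (3; —)
  • {2,3,7}:  v_{2} + v_{3} + v_{7} = v_{1}  →  sig = (3; 1)
  • {2,3,8}:  v_{2} + v_{3} + v_{8} = v_{7}  →  sig = (3; 1)
  • {4,5,7}:  v_{4} + v_{5} + v_{7} = v_{2} + v_{3}  →  sig = (3; 1,1)
  • {1,4,5}:  v_{1} + v_{4} + v_{5} = 2·v_{2} + 2·v_{3}  →  sig = (3; 2,2)

Sorted signature multiset PRS(X):
[(2; —), (2; —), (2; 1), (2; 1), (2; 1), (2; 1), (2; 1), (2; 1,1), (2; 1,1), (2; 1,1), (2; 1,1), (2; 2), (3; —), (3; 1), (3; 1), (3; 1,1), (3; 2,2)]


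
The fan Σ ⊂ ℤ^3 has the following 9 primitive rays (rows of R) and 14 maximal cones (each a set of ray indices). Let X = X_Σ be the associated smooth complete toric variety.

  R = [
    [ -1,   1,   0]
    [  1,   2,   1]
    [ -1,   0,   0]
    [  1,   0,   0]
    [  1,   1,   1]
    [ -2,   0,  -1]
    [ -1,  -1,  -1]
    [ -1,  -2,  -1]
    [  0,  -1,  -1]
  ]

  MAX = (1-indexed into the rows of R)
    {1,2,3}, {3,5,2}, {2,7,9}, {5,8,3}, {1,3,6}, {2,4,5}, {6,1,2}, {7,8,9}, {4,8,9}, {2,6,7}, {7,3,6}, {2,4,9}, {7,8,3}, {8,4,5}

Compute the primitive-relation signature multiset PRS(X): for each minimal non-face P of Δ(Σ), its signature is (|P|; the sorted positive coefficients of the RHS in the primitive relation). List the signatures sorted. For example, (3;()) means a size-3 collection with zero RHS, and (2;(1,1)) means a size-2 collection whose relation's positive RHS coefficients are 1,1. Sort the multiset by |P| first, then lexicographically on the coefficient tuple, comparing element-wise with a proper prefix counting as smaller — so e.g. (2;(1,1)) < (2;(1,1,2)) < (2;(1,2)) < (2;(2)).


Minimal non-faces — 17 found among 9 rays, 14 max cones:

  • {2,8}:  v_{2} + v_{8} = 0  →  sig = (2;())
  • {3,4}:  v_{3} + v_{4} = 0  →  sig = (2;())
  • {5,7}:  v_{5} + v_{7} = 0  →  sig = (2;())
  • {1,7}:  v_{1} + v_{7} = v_{6}  →  sig = (2;(1))
  • {3,9}:  v_{3} + v_{9} = v_{7}  →  sig = (2;(1))
  • {4,7}:  v_{4} + v_{7} = v_{9}  →  sig = (2;(1))
  • {5,6}:  v_{5} + v_{6} = v_{1}  →  sig = (2;(1))
  • {5,9}:  v_{5} + v_{9} = v_{4}  →  sig = (2;(1))
  • {1,4}:  v_{1} + v_{4} = v_{2} + v_{7}  →  sig = (2;(1,1))
  • {1,5}:  v_{1} + v_{5} = v_{2} + v_{3}  →  sig = (2;(1,1))
  • {1,8}:  v_{1} + v_{8} = v_{3} + v_{7}  →  sig = (2;(1,1))
  • {1,9}:  v_{1} + v_{9} = v_{2} + 2·v_{7}  →  sig = (2;(1,2))
  • {4,6}:  v_{4} + v_{6} = v_{2} + 2·v_{7}  →  sig = (2;(1,2))
  • {6,8}:  v_{6} + v_{8} = v_{3} + 2·v_{7}  →  sig = (2;(1,2))
  • {6,9}:  v_{6} + v_{9} = v_{2} + 3·v_{7}  →  sig = (2;(1,3))
  • {2,3,7}:  v_{2} + v_{3} + v_{7} = v_{1}  →  sig = (3;(1))
  • {2,3,6}:  v_{2} + v_{3} + v_{6} = 2·v_{1}  →  sig = (3;(2))

so the primitive-relation signature multiset is
    |P|=2: 15 collections, coeffs (), (), (), (1), (1), (1), (1), (1), (1,1), (1,1), (1,1), (1,2), (1,2), (1,2), (1,3)
    |P|=3: 2 collections, coeffs (1), (2)


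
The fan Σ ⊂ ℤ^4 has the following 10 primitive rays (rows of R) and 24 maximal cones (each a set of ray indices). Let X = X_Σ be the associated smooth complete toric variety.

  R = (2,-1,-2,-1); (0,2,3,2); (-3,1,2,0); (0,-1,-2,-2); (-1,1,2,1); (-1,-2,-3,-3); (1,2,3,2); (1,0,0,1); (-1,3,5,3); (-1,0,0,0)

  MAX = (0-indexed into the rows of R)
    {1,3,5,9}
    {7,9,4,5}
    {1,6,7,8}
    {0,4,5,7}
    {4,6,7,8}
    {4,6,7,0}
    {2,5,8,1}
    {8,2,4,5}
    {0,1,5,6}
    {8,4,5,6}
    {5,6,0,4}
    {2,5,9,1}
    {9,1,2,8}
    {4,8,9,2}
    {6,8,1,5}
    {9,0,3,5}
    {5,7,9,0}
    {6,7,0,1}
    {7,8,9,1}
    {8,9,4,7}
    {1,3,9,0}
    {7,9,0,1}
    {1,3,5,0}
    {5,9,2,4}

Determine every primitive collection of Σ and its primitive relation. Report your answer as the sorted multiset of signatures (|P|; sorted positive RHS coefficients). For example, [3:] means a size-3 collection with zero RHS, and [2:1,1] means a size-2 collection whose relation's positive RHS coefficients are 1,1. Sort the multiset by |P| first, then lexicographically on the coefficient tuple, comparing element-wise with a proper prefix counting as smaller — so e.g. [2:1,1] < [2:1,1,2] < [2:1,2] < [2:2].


Primitive collections (17):

  {0,8}:  v_{0} + v_{8} = v_{6}  ⟹  sig = [2:1]
  {1,4}:  v_{1} + v_{4} = v_{8}  ⟹  sig = [2:1]
  {6,9}:  v_{6} + v_{9} = v_{1}  ⟹  sig = [2:1]
  {0,2}:  v_{0} + v_{2} = v_{1} + v_{5}  ⟹  sig = [2:1,1]
  {2,7}:  v_{2} + v_{7} = v_{4} + v_{9}  ⟹  sig = [2:1,1]
  {3,4}:  v_{3} + v_{4} = v_{1} + v_{5}  ⟹  sig = [2:1,1]
  {3,7}:  v_{3} + v_{7} = v_{0} + v_{9}  ⟹  sig = [2:1,1]
  {2,6}:  v_{2} + v_{6} = v_{1} + v_{5} + v_{8}  ⟹  sig = [2:1,1,1]
  {3,6}:  v_{3} + v_{6} = v_{0} + 2·v_{1} + v_{5}  ⟹  sig = [2:1,1,2]
  {3,8}:  v_{3} + v_{8} = 2·v_{1} + v_{5}  ⟹  sig = [2:1,2]
  {2,3}:  v_{2} + v_{3} = 2·v_{1} + 2·v_{5} + v_{9}  ⟹  sig = [2:1,2,2]
  {0,4,9}:  v_{0} + v_{4} + v_{9} = 0  ⟹  sig = [3:]
  {1,5,7}:  v_{1} + v_{5} + v_{7} = 0  ⟹  sig = [3:]
  {5,7,8}:  v_{5} + v_{7} + v_{8} = v_{4}  ⟹  sig = [3:1]
  {5,8,9}:  v_{5} + v_{8} + v_{9} = v_{2}  ⟹  sig = [3:1]
  {5,6,7}:  v_{5} + v_{6} + v_{7} = v_{0} + v_{4}  ⟹  sig = [3:1,1]
  {0,1,5,9}:  v_{0} + v_{1} + v_{5} + v_{9} = v_{3}  ⟹  sig = [4:1]

Signatures (|P|; sorted positive RHS coefficients), sorted:
    [2:1]
    [2:1]
    [2:1]
    [2:1,1]
    [2:1,1]
    [2:1,1]
    [2:1,1]
    [2:1,1,1]
    [2:1,1,2]
    [2:1,2]
    [2:1,2,2]
    [3:]
    [3:]
    [3:1]
    [3:1]
    [3:1,1]
    [4:1]


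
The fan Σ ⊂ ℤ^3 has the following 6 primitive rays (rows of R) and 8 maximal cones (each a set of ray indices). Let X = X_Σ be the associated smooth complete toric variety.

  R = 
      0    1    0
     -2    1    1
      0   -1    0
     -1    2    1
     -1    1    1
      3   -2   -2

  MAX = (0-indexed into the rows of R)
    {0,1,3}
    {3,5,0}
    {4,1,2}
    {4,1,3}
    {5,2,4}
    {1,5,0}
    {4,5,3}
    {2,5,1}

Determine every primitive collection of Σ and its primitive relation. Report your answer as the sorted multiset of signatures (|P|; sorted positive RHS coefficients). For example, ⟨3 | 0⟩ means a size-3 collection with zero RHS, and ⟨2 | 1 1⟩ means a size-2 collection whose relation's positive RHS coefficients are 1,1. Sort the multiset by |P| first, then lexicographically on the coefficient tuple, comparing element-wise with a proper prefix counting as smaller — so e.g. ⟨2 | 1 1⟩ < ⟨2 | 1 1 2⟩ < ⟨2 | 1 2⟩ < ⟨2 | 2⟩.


5 collections generate NE(X_Σ); each relation:

  {0,2}:  v_{0} + v_{2} = 0  so sig = ⟨2 | 0⟩
  {0,4}:  v_{0} + v_{4} = v_{3}  so sig = ⟨2 | 1⟩
  {2,3}:  v_{2} + v_{3} = v_{4}  so sig = ⟨2 | 1⟩
  {1,4,5}:  v_{1} + v_{4} + v_{5} = 0  so sig = ⟨3 | 0⟩
  {1,3,5}:  v_{1} + v_{3} + v_{5} = v_{0}  so sig = ⟨3 | 1⟩

Sorted signature multiset PRS(X):
    ⟨2 | 0⟩
    ⟨2 | 1⟩
    ⟨2 | 1⟩
    ⟨3 | 0⟩
    ⟨3 | 1⟩


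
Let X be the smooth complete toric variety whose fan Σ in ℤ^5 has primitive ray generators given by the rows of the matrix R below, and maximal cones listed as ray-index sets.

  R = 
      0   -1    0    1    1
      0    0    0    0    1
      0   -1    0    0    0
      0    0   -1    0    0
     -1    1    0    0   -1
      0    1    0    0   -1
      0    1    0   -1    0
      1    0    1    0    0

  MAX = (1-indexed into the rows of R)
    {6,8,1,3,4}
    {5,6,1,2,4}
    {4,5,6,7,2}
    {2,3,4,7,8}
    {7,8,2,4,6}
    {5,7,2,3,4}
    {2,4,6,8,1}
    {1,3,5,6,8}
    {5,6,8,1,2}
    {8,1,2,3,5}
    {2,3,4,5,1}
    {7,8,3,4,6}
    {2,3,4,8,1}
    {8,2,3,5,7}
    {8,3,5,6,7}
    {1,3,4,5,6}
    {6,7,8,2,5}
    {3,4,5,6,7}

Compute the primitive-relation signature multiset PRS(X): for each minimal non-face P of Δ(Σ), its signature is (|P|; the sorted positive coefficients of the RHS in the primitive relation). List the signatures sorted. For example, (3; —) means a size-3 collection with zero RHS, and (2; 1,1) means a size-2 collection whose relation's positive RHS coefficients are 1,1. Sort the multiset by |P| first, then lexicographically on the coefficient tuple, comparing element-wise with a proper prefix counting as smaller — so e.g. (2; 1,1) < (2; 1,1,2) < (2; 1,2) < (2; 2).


Δ(Σ) — 8 vertices, 3 min non-faces:

  {1,7}:  v_{1} + v_{7} = v_{2} ; sig = (2; 1)
  {2,3,6}:  v_{2} + v_{3} + v_{6} = 0 ; sig = (3; —)
  {4,5,8}:  v_{4} + v_{5} + v_{8} = v_{6} ; sig = (3; 1)

so the primitive-relation signature multiset is
    |P|=2: 1 collection, coeffs (1)
    |P|=3: 2 collections, coeffs (), (1)


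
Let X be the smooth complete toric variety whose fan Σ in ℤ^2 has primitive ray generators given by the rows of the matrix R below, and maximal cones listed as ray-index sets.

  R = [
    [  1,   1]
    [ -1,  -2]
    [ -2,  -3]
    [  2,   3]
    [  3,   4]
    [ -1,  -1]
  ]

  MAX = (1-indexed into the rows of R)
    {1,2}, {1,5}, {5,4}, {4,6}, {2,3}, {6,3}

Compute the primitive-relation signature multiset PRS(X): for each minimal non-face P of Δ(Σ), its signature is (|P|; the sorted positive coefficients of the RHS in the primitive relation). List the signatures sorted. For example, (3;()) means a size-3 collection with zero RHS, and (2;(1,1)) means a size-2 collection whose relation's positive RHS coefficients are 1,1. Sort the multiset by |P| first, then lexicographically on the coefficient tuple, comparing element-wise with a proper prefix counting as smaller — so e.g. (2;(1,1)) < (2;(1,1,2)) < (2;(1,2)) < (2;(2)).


Δ(Σ) — 6 vertices, 9 min non-faces:

  • {1,6}:  v_{1} + v_{6} = 0  ⟹  sig = (2;())
  • {3,4}:  v_{3} + v_{4} = 0  ⟹  sig = (2;())
  • {1,3}:  v_{1} + v_{3} = v_{2}  ⟹  sig = (2;(1))
  • {1,4}:  v_{1} + v_{4} = v_{5}  ⟹  sig = (2;(1))
  • {2,4}:  v_{2} + v_{4} = v_{1}  ⟹  sig = (2;(1))
  • {2,6}:  v_{2} + v_{6} = v_{3}  ⟹  sig = (2;(1))
  • {3,5}:  v_{3} + v_{5} = v_{1}  ⟹  sig = (2;(1))
  • {5,6}:  v_{5} + v_{6} = v_{4}  ⟹  sig = (2;(1))
  • {2,5}:  v_{2} + v_{5} = 2·v_{1}  ⟹  sig = (2;(2))

Sorted signature multiset PRS(X):
    |P|=2: 9 collections, coeffs (), (), (1), (1), (1), (1), (1), (1), (2)


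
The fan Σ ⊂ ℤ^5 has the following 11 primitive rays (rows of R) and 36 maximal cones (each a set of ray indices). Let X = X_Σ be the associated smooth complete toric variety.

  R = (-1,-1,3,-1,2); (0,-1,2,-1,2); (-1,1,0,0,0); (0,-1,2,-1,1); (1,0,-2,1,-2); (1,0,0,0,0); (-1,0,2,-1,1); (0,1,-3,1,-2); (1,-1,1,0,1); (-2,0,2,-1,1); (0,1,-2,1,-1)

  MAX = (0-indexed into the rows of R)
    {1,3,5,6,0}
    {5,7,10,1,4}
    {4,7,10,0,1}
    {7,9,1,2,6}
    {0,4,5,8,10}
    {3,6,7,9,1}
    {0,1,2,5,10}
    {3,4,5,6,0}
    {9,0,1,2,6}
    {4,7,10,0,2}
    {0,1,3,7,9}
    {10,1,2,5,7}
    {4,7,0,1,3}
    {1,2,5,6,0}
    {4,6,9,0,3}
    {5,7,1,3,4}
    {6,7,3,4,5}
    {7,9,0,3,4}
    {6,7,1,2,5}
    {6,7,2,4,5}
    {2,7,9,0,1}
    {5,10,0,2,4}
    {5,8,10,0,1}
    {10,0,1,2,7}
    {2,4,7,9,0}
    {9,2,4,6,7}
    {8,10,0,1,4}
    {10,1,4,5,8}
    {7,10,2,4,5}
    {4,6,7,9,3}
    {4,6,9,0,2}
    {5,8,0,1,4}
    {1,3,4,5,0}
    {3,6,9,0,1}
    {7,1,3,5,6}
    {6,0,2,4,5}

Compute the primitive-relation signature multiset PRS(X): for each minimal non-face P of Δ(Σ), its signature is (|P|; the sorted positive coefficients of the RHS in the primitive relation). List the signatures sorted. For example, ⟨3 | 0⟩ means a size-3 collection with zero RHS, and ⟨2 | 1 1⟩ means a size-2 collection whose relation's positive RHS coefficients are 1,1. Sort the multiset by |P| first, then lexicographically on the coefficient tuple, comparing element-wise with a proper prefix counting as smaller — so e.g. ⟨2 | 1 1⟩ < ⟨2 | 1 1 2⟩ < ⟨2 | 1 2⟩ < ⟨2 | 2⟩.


|primitive collections| = 16. Relations:

  P = {3,10}:  v_{3} + v_{10} = 0  ⇒ sig = ⟨2 | 0⟩
  P = {2,3}:  v_{2} + v_{3} = v_{6}  ⇒ sig = ⟨2 | 1⟩
  P = {5,9}:  v_{5} + v_{9} = v_{6}  ⇒ sig = ⟨2 | 1⟩
  P = {6,10}:  v_{6} + v_{10} = v_{2}  ⇒ sig = ⟨2 | 1⟩
  P = {8,9}:  v_{8} + v_{9} = v_{0}  ⇒ sig = ⟨2 | 1⟩
  P = {6,8}:  v_{6} + v_{8} = v_{0} + v_{5}  ⇒ sig = ⟨2 | 1 1⟩
  P = {2,8}:  v_{2} + v_{8} = v_{0} + v_{5} + v_{10}  ⇒ sig = ⟨2 | 1 1 1⟩
  P = {7,8}:  v_{7} + v_{8} = v_{1} + v_{4} + v_{10}  ⇒ sig = ⟨2 | 1 1 1⟩
  P = {9,10}:  v_{9} + v_{10} = v_{0} + v_{2} + v_{7}  ⇒ sig = ⟨2 | 1 1 1⟩
  P = {3,8}:  v_{3} + v_{8} = v_{0} + v_{1} + v_{4} + v_{5}  ⇒ sig = ⟨2 | 1 1 1 1⟩
  P = {0,5,7}:  v_{0} + v_{5} + v_{7} = 0  ⇒ sig = ⟨3 | 0⟩
  P = {1,2,4}:  v_{1} + v_{2} + v_{4} = 0  ⇒ sig = ⟨3 | 0⟩
  P = {0,6,7}:  v_{0} + v_{6} + v_{7} = v_{9}  ⇒ sig = ⟨3 | 1⟩
  P = {1,4,6}:  v_{1} + v_{4} + v_{6} = v_{3}  ⇒ sig = ⟨3 | 1⟩
  P = {1,4,9}:  v_{1} + v_{4} + v_{9} = v_{0} + v_{3} + v_{7}  ⇒ sig = ⟨3 | 1 1 1⟩
  P = {0,1,4,5,10}:  v_{0} + v_{1} + v_{4} + v_{5} + v_{10} = v_{8}  ⇒ sig = ⟨5 | 1⟩

Sorted signature multiset PRS(X):
    |P|=2: 10 collections, coeffs (), (1), (1), (1), (1), (1,1), (1,1,1), (1,1,1), (1,1,1), (1,1,1,1)
    |P|=3: 5 collections, coeffs (), (), (1), (1), (1,1,1)
    |P|=5: 1 collection, coeffs (1)


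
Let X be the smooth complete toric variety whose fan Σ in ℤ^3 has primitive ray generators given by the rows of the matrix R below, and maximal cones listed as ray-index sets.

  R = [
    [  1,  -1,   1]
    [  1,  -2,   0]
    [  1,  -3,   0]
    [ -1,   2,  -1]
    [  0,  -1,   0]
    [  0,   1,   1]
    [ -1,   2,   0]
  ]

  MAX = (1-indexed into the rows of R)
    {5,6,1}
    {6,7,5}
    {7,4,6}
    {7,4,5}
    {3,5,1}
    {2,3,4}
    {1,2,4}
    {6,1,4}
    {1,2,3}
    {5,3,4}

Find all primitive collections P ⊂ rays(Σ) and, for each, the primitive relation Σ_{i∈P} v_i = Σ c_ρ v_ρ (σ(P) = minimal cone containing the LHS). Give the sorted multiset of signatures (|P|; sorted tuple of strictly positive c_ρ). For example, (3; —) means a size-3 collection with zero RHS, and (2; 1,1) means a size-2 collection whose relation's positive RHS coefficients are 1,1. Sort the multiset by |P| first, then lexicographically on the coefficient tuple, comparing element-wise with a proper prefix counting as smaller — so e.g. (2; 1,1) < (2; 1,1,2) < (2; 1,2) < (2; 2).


9 minimal non-faces of Δ(Σ) (on 7 rays):

  {2,7}:  v_{2} + v_{7} = 0  so sig = (2; —)
  {1,7}:  v_{1} + v_{7} = v_{6}  so sig = (2; 1)
  {2,5}:  v_{2} + v_{5} = v_{3}  so sig = (2; 1)
  {2,6}:  v_{2} + v_{6} = v_{1}  so sig = (2; 1)
  {3,7}:  v_{3} + v_{7} = v_{5}  so sig = (2; 1)
  {3,6}:  v_{3} + v_{6} = v_{1} + v_{5}  so sig = (2; 1,1)
  {1,4,5}:  v_{1} + v_{4} + v_{5} = 0  so sig = (3; —)
  {1,3,4}:  v_{1} + v_{3} + v_{4} = v_{2}  so sig = (3; 1)
  {4,5,6}:  v_{4} + v_{5} + v_{6} = v_{7}  so sig = (3; 1)

Hence PRS(X_Σ) =
{ (2; —),  (2; 1) ×4,  (2; 1,1),  (3; —),  (3; 1) ×2 }


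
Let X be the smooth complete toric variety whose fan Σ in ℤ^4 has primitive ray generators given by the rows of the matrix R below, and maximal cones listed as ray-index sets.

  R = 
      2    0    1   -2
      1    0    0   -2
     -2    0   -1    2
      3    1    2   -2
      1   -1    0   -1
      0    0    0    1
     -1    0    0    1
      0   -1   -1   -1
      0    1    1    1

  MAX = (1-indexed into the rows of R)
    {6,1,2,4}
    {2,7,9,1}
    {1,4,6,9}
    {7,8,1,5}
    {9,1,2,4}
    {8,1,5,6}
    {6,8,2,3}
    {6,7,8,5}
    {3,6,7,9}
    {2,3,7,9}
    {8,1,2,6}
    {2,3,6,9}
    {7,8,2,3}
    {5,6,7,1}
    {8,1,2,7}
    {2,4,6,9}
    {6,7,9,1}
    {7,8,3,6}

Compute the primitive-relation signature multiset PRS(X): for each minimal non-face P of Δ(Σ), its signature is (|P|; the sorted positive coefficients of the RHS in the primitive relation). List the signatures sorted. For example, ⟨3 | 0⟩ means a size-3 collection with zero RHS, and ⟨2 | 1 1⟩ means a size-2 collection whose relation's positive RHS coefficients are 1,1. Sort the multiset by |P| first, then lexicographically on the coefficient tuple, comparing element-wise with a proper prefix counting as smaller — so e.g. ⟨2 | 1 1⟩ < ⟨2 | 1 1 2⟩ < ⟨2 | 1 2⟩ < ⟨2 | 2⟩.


Δ(Σ) — 9 vertices, 12 min non-faces:

  • {1,3}:  v_{1} + v_{3} = 0  ⇒ sig = ⟨2 | 0⟩
  • {8,9}:  v_{8} + v_{9} = 0  ⇒ sig = ⟨2 | 0⟩
  • {2,5}:  v_{2} + v_{5} = v_{1} + v_{8}  ⇒ sig = ⟨2 | 1 1⟩
  • {4,7}:  v_{4} + v_{7} = v_{1} + v_{9}  ⇒ sig = ⟨2 | 1 1⟩
  • {3,4}:  v_{3} + v_{4} = v_{2} + v_{6} + v_{9}  ⇒ sig = ⟨2 | 1 1 1⟩
  • {3,5}:  v_{3} + v_{5} = v_{6} + v_{7} + v_{8}  ⇒ sig = ⟨2 | 1 1 1⟩
  • {4,8}:  v_{4} + v_{8} = v_{1} + v_{2} + v_{6}  ⇒ sig = ⟨2 | 1 1 1⟩
  • {5,9}:  v_{5} + v_{9} = v_{1} + v_{6} + v_{7}  ⇒ sig = ⟨2 | 1 1 1⟩
  • {4,5}:  v_{4} + v_{5} = 2·v_{1} + v_{6}  ⇒ sig = ⟨2 | 1 2⟩
  • {2,6,7}:  v_{2} + v_{6} + v_{7} = 0  ⇒ sig = ⟨3 | 0⟩
  • {1,2,6,9}:  v_{1} + v_{2} + v_{6} + v_{9} = v_{4}  ⇒ sig = ⟨4 | 1⟩
  • {1,6,7,8}:  v_{1} + v_{6} + v_{7} + v_{8} = v_{5}  ⇒ sig = ⟨4 | 1⟩

so the primitive-relation signature multiset is
    |P|=2: 9 collections, coeffs (), (), (1,1), (1,1), (1,1,1), (1,1,1), (1,1,1), (1,1,1), (1,2)
    |P|=3: 1 collection, coeffs ()
    |P|=4: 2 collections, coeffs (1), (1)


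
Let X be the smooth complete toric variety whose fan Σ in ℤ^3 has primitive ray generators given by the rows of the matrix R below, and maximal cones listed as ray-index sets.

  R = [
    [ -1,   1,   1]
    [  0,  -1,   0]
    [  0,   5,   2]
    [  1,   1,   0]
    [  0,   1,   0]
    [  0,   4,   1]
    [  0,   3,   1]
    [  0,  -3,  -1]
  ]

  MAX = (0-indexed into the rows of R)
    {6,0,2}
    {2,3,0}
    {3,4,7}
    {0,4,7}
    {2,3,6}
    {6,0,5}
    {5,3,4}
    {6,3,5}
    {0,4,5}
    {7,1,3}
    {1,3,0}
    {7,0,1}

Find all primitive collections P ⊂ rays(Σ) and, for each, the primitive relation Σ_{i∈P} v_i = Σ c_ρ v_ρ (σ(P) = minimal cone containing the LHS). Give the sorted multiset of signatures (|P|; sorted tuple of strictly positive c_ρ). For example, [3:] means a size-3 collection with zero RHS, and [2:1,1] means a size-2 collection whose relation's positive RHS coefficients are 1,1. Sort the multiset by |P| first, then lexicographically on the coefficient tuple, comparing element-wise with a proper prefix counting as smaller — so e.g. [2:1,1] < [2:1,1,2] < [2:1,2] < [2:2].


Minimal non-faces — 14 found among 8 rays, 12 max cones:

  {1,4}:  v_{1} + v_{4} = 0 ; sig = [2:]
  {6,7}:  v_{6} + v_{7} = 0 ; sig = [2:]
  {1,5}:  v_{1} + v_{5} = v_{6} ; sig = [2:1]
  {4,6}:  v_{4} + v_{6} = v_{5} ; sig = [2:1]
  {5,7}:  v_{5} + v_{7} = v_{4} ; sig = [2:1]
  {1,6}:  v_{1} + v_{6} = v_{0} + v_{3} ; sig = [2:1,1]
  {2,7}:  v_{2} + v_{7} = v_{0} + v_{3} ; sig = [2:1,1]
  {2,4}:  v_{2} + v_{4} = 2·v_{6} ; sig = [2:2]
  {1,2}:  v_{1} + v_{2} = 2·v_{0} + 2·v_{3} ; sig = [2:2,2]
  {2,5}:  v_{2} + v_{5} = 3·v_{6} ; sig = [2:3]
  {0,3,4}:  v_{0} + v_{3} + v_{4} = v_{6} ; sig = [3:1]
  {0,3,6}:  v_{0} + v_{3} + v_{6} = v_{2} ; sig = [3:1]
  {0,3,7}:  v_{0} + v_{3} + v_{7} = v_{1} ; sig = [3:1]
  {0,3,5}:  v_{0} + v_{3} + v_{5} = 2·v_{6} ; sig = [3:2]

so the primitive-relation signature multiset is
    |P|=2: 10 collections, coeffs (), (), (1), (1), (1), (1,1), (1,1), (2), (2,2), (3)
    |P|=3: 4 collections, coeffs (1), (1), (1), (2)


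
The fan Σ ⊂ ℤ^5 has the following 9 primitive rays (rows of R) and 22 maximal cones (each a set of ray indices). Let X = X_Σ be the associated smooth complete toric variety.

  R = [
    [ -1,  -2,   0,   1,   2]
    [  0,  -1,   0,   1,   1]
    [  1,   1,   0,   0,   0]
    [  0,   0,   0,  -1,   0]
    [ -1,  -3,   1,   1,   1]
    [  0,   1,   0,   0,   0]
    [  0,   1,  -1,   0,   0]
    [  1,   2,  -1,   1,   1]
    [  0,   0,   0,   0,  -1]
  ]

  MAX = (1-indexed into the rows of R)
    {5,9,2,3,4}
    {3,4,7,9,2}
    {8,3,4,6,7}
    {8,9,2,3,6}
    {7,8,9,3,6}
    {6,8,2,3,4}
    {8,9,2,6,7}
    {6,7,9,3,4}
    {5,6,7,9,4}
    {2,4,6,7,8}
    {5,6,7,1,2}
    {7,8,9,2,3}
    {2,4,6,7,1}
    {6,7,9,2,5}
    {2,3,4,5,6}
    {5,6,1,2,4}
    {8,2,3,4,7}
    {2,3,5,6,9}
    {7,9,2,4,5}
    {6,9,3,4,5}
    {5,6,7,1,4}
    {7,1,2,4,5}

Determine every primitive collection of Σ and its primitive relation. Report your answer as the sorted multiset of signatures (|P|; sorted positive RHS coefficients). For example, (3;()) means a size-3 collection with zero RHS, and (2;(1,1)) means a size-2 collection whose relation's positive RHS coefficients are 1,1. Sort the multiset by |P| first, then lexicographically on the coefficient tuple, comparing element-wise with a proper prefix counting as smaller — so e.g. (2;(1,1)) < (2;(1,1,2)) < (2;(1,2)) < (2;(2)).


The 9 primitive collections of Σ (r=9, n=5):

  {1,9}:  v_{1} + v_{9} = v_{5} + v_{7}  ⟹  sig = (2;(1,1))
  {1,3}:  v_{1} + v_{3} = 2·v_{2} + v_{4} + v_{6}  ⟹  sig = (2;(1,1,2))
  {1,8}:  v_{1} + v_{8} = 3·v_{2} + v_{4} + 2·v_{6} + v_{7}  ⟹  sig = (2;(1,1,2,3))
  {5,8}:  v_{5} + v_{8} = 2·v_{2} + v_{6}  ⟹  sig = (2;(1,2))
  {3,5,7}:  v_{3} + v_{5} + v_{7} = v_{2}  ⟹  sig = (3;(1))
  {4,8,9}:  v_{4} + v_{8} + v_{9} = v_{3} + v_{7}  ⟹  sig = (3;(1,1))
  {2,4,6,9}:  v_{2} + v_{4} + v_{6} + v_{9} = 0  ⟹  sig = (4;())
  {2,3,6,7}:  v_{2} + v_{3} + v_{6} + v_{7} = v_{8}  ⟹  sig = (4;(1))
  {2,4,5,6,7}:  v_{2} + v_{4} + v_{5} + v_{6} + v_{7} = v_{1}  ⟹  sig = (5;(1))

Sorted signature multiset PRS(X):
    (2;(1,1))
    (2;(1,1,2))
    (2;(1,1,2,3))
    (2;(1,2))
    (3;(1))
    (3;(1,1))
    (4;())
    (4;(1))
    (5;(1))


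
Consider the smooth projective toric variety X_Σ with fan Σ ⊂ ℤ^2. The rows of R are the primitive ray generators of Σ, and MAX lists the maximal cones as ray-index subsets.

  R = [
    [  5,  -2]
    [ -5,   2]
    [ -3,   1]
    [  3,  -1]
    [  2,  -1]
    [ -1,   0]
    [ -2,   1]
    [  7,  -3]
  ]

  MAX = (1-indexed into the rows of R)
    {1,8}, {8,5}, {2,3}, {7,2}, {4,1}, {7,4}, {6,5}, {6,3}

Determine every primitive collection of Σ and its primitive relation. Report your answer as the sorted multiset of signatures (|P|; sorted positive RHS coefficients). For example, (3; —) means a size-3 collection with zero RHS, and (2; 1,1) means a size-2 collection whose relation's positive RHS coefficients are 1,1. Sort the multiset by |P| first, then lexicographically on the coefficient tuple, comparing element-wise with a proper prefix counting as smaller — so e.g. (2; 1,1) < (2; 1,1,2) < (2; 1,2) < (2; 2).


Σ has 20 primitive collections:

  P={1,2}:  v_{1} + v_{2} = 0  so sig = (2; —)
  P={3,4}:  v_{3} + v_{4} = 0  so sig = (2; —)
  P={5,7}:  v_{5} + v_{7} = 0  so sig = (2; —)
  P={1,3}:  v_{1} + v_{3} = v_{5}  so sig = (2; 1)
  P={1,5}:  v_{1} + v_{5} = v_{8}  so sig = (2; 1)
  P={1,7}:  v_{1} + v_{7} = v_{4}  so sig = (2; 1)
  P={2,4}:  v_{2} + v_{4} = v_{7}  so sig = (2; 1)
  P={2,5}:  v_{2} + v_{5} = v_{3}  so sig = (2; 1)
  P={2,8}:  v_{2} + v_{8} = v_{5}  so sig = (2; 1)
  P={3,5}:  v_{3} + v_{5} = v_{6}  so sig = (2; 1)
  P={3,7}:  v_{3} + v_{7} = v_{2}  so sig = (2; 1)
  P={4,5}:  v_{4} + v_{5} = v_{1}  so sig = (2; 1)
  P={4,6}:  v_{4} + v_{6} = v_{5}  so sig = (2; 1)
  P={6,7}:  v_{6} + v_{7} = v_{3}  so sig = (2; 1)
  P={7,8}:  v_{7} + v_{8} = v_{1}  so sig = (2; 1)
  P={1,6}:  v_{1} + v_{6} = 2·v_{5}  so sig = (2; 2)
  P={2,6}:  v_{2} + v_{6} = 2·v_{3}  so sig = (2; 2)
  P={3,8}:  v_{3} + v_{8} = 2·v_{5}  so sig = (2; 2)
  P={4,8}:  v_{4} + v_{8} = 2·v_{1}  so sig = (2; 2)
  P={6,8}:  v_{6} + v_{8} = 3·v_{5}  so sig = (2; 3)

Hence PRS(X_Σ) =
{ (2; —) ×3,  (2; 1) ×12,  (2; 2) ×4,  (2; 3) }


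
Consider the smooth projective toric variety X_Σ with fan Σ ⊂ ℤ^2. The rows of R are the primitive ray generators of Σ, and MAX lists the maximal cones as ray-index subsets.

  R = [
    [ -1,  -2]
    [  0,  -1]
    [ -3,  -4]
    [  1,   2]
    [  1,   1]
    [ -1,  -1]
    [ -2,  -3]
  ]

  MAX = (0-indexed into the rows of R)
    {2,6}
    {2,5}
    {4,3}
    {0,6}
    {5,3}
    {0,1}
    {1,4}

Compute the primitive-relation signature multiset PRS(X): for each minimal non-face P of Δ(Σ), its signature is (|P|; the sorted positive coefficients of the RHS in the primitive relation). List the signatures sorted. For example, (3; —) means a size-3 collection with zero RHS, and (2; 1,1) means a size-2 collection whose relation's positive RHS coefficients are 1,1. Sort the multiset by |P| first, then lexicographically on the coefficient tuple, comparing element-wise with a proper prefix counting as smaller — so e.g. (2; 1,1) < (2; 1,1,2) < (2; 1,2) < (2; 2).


|primitive collections| = 14. Relations:

  P = {0,3}:  v_{0} + v_{3} = 0 — sig = (2; —)
  P = {4,5}:  v_{4} + v_{5} = 0 — sig = (2; —)
  P = {0,4}:  v_{0} + v_{4} = v_{1} — sig = (2; 1)
  P = {0,5}:  v_{0} + v_{5} = v_{6} — sig = (2; 1)
  P = {1,3}:  v_{1} + v_{3} = v_{4} — sig = (2; 1)
  P = {1,5}:  v_{1} + v_{5} = v_{0} — sig = (2; 1)
  P = {2,4}:  v_{2} + v_{4} = v_{6} — sig = (2; 1)
  P = {3,6}:  v_{3} + v_{6} = v_{5} — sig = (2; 1)
  P = {4,6}:  v_{4} + v_{6} = v_{0} — sig = (2; 1)
  P = {5,6}:  v_{5} + v_{6} = v_{2} — sig = (2; 1)
  P = {1,2}:  v_{1} + v_{2} = v_{0} + v_{6} — sig = (2; 1,1)
  P = {0,2}:  v_{0} + v_{2} = 2·v_{6} — sig = (2; 2)
  P = {1,6}:  v_{1} + v_{6} = 2·v_{0} — sig = (2; 2)
  P = {2,3}:  v_{2} + v_{3} = 2·v_{5} — sig = (2; 2)

Sorted signature multiset PRS(X):
    |P|=2: 14 collections, coeffs (), (), (1), (1), (1), (1), (1), (1), (1), (1), (1,1), (2), (2), (2)


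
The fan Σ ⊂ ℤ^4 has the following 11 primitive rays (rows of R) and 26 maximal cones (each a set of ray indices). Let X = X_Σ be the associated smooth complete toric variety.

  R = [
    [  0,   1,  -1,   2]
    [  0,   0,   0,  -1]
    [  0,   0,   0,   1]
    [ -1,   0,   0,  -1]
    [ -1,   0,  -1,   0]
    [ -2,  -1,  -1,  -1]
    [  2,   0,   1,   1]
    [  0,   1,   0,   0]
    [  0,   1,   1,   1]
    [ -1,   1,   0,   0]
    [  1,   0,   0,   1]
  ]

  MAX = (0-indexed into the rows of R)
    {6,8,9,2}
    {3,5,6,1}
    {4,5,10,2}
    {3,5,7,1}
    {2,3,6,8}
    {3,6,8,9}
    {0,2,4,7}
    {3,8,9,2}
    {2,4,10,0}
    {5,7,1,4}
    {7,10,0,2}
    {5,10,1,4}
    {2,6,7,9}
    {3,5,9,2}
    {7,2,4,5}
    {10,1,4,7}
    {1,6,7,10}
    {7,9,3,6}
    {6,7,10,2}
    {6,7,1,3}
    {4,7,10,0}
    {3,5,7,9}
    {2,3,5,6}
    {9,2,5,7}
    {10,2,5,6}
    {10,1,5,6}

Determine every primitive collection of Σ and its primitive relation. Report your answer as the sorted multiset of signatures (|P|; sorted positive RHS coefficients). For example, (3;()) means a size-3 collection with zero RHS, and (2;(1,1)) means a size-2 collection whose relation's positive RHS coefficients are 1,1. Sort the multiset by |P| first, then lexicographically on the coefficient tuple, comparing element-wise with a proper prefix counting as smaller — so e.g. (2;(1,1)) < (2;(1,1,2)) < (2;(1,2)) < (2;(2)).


Minimal non-faces — 24 found among 11 rays, 26 max cones:

  P = {1,2}:  v_{1} + v_{2} = 0  ⇒ sig = (2;())
  P = {3,10}:  v_{3} + v_{10} = 0  ⇒ sig = (2;())
  P = {4,6}:  v_{4} + v_{6} = v_{10}  ⇒ sig = (2;(1))
  P = {1,9}:  v_{1} + v_{9} = v_{3} + v_{7}  ⇒ sig = (2;(1,1))
  P = {3,4}:  v_{3} + v_{4} = v_{5} + v_{7}  ⇒ sig = (2;(1,1))
  P = {4,8}:  v_{4} + v_{8} = v_{2} + v_{9}  ⇒ sig = (2;(1,1))
  P = {9,10}:  v_{9} + v_{10} = v_{2} + v_{7}  ⇒ sig = (2;(1,1))
  P = {0,1}:  v_{0} + v_{1} = v_{4} + v_{7} + v_{10}  ⇒ sig = (2;(1,1,1))
  P = {0,3}:  v_{0} + v_{3} = v_{2} + v_{4} + v_{7}  ⇒ sig = (2;(1,1,1))
  P = {1,8}:  v_{1} + v_{8} = v_{3} + v_{6} + v_{9}  ⇒ sig = (2;(1,1,1))
  P = {8,10}:  v_{8} + v_{10} = v_{2} + v_{6} + v_{9}  ⇒ sig = (2;(1,1,1))
  P = {0,6}:  v_{0} + v_{6} = v_{2} + v_{7} + 2·v_{10}  ⇒ sig = (2;(1,1,2))
  P = {4,9}:  v_{4} + v_{9} = v_{2} + v_{5} + 2·v_{7}  ⇒ sig = (2;(1,1,2))
  P = {0,5}:  v_{0} + v_{5} = v_{2} + 2·v_{4}  ⇒ sig = (2;(1,2))
  P = {7,8}:  v_{7} + v_{8} = v_{6} + 2·v_{9}  ⇒ sig = (2;(1,2))
  P = {0,9}:  v_{0} + v_{9} = 2·v_{2} + v_{4} + 2·v_{7}  ⇒ sig = (2;(1,2,2))
  P = {5,8}:  v_{5} + v_{8} = 2·v_{2} + 2·v_{3}  ⇒ sig = (2;(2,2))
  P = {0,8}:  v_{0} + v_{8} = 3·v_{2} + 2·v_{7}  ⇒ sig = (2;(2,3))
  P = {5,6,7}:  v_{5} + v_{6} + v_{7} = 0  ⇒ sig = (3;())
  P = {2,3,7}:  v_{2} + v_{3} + v_{7} = v_{9}  ⇒ sig = (3;(1))
  P = {5,7,10}:  v_{5} + v_{7} + v_{10} = v_{4}  ⇒ sig = (3;(1))
  P = {5,6,9}:  v_{5} + v_{6} + v_{9} = v_{2} + v_{3}  ⇒ sig = (3;(1,1))
  P = {2,3,6,9}:  v_{2} + v_{3} + v_{6} + v_{9} = v_{8}  ⇒ sig = (4;(1))
  P = {2,4,7,10}:  v_{2} + v_{4} + v_{7} + v_{10} = v_{0}  ⇒ sig = (4;(1))

Hence PRS(X_Σ) =
[(2;()), (2;()), (2;(1)), (2;(1,1)), (2;(1,1)), (2;(1,1)), (2;(1,1)), (2;(1,1,1)), (2;(1,1,1)), (2;(1,1,1)), (2;(1,1,1)), (2;(1,1,2)), (2;(1,1,2)), (2;(1,2)), (2;(1,2)), (2;(1,2,2)), (2;(2,2)), (2;(2,3)), (3;()), (3;(1)), (3;(1)), (3;(1,1)), (4;(1)), (4;(1))]


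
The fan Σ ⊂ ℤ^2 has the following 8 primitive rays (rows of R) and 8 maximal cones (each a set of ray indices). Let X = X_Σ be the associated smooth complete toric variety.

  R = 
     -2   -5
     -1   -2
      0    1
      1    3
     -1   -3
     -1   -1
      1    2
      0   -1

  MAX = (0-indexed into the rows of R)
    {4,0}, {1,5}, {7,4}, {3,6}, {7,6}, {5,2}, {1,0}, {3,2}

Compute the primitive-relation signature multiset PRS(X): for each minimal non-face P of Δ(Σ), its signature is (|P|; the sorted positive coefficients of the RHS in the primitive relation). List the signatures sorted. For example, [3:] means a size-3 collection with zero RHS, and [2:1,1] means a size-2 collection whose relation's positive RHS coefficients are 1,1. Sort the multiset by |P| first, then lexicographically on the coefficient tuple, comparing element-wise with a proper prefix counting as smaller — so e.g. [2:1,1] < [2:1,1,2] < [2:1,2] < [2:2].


Primitive collections (20):

  P = {1,6}:  v_{1} + v_{6} = 0  ⇒ sig = [2:]
  P = {2,7}:  v_{2} + v_{7} = 0  ⇒ sig = [2:]
  P = {3,4}:  v_{3} + v_{4} = 0  ⇒ sig = [2:]
  P = {0,3}:  v_{0} + v_{3} = v_{1}  ⇒ sig = [2:1]
  P = {0,6}:  v_{0} + v_{6} = v_{4}  ⇒ sig = [2:1]
  P = {1,2}:  v_{1} + v_{2} = v_{5}  ⇒ sig = [2:1]
  P = {1,3}:  v_{1} + v_{3} = v_{2}  ⇒ sig = [2:1]
  P = {1,4}:  v_{1} + v_{4} = v_{0}  ⇒ sig = [2:1]
  P = {1,7}:  v_{1} + v_{7} = v_{4}  ⇒ sig = [2:1]
  P = {2,4}:  v_{2} + v_{4} = v_{1}  ⇒ sig = [2:1]
  P = {2,6}:  v_{2} + v_{6} = v_{3}  ⇒ sig = [2:1]
  P = {3,7}:  v_{3} + v_{7} = v_{6}  ⇒ sig = [2:1]
  P = {4,6}:  v_{4} + v_{6} = v_{7}  ⇒ sig = [2:1]
  P = {5,6}:  v_{5} + v_{6} = v_{2}  ⇒ sig = [2:1]
  P = {5,7}:  v_{5} + v_{7} = v_{1}  ⇒ sig = [2:1]
  P = {0,2}:  v_{0} + v_{2} = 2·v_{1}  ⇒ sig = [2:2]
  P = {0,7}:  v_{0} + v_{7} = 2·v_{4}  ⇒ sig = [2:2]
  P = {3,5}:  v_{3} + v_{5} = 2·v_{2}  ⇒ sig = [2:2]
  P = {4,5}:  v_{4} + v_{5} = 2·v_{1}  ⇒ sig = [2:2]
  P = {0,5}:  v_{0} + v_{5} = 3·v_{1}  ⇒ sig = [2:3]

Signatures (|P|; sorted positive RHS coefficients), sorted:
{ [2:] ×3,  [2:1] ×12,  [2:2] ×4,  [2:3] }


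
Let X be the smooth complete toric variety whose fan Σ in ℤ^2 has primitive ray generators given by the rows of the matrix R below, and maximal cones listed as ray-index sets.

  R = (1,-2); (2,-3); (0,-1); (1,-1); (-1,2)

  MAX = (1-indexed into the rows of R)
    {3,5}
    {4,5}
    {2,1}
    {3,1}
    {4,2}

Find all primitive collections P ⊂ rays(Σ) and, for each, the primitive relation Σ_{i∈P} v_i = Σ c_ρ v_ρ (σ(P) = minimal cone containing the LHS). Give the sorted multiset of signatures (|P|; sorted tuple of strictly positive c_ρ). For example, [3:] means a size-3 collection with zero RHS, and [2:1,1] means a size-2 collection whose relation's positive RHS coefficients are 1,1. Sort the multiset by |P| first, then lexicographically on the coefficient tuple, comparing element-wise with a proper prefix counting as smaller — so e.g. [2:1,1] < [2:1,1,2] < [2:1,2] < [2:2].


Minimal non-faces — 5 found among 5 rays, 5 max cones:

  P={1,5}:  v_{1} + v_{5} = 0 — sig = [2:]
  P={1,4}:  v_{1} + v_{4} = v_{2} — sig = [2:1]
  P={2,5}:  v_{2} + v_{5} = v_{4} — sig = [2:1]
  P={3,4}:  v_{3} + v_{4} = v_{1} — sig = [2:1]
  P={2,3}:  v_{2} + v_{3} = 2·v_{1} — sig = [2:2]

Signatures (|P|; sorted positive RHS coefficients), sorted:
    [2:]
    [2:1]
    [2:1]
    [2:1]
    [2:2]


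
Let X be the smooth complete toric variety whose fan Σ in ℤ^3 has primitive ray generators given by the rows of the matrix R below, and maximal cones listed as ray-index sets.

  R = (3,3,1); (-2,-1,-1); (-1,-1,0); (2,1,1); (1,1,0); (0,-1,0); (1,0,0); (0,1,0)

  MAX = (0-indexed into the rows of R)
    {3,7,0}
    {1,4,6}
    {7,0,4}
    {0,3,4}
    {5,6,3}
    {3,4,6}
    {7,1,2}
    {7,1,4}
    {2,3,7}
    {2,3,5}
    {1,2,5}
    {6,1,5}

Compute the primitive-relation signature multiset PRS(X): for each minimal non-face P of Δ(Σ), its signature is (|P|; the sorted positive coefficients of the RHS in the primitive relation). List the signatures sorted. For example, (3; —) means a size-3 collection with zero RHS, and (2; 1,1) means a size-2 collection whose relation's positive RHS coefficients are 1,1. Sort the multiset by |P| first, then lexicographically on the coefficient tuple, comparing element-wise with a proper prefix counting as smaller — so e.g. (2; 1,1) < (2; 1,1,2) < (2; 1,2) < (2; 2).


Δ(Σ) — 8 vertices, 11 min non-faces:

  {1,3}:  v_{1} + v_{3} = 0  ⇒ sig = (2; —)
  {2,4}:  v_{2} + v_{4} = 0  ⇒ sig = (2; —)
  {5,7}:  v_{5} + v_{7} = 0  ⇒ sig = (2; —)
  {2,6}:  v_{2} + v_{6} = v_{5}  ⇒ sig = (2; 1)
  {4,5}:  v_{4} + v_{5} = v_{6}  ⇒ sig = (2; 1)
  {6,7}:  v_{6} + v_{7} = v_{4}  ⇒ sig = (2; 1)
  {0,1}:  v_{0} + v_{1} = v_{4} + v_{7}  ⇒ sig = (2; 1,1)
  {0,2}:  v_{0} + v_{2} = v_{3} + v_{7}  ⇒ sig = (2; 1,1)
  {0,5}:  v_{0} + v_{5} = v_{3} + v_{4}  ⇒ sig = (2; 1,1)
  {0,6}:  v_{0} + v_{6} = v_{3} + 2·v_{4}  ⇒ sig = (2; 1,2)
  {3,4,7}:  v_{3} + v_{4} + v_{7} = v_{0}  ⇒ sig = (3; 1)

so the primitive-relation signature multiset is
{ (2; —) ×3,  (2; 1) ×3,  (2; 1,1) ×3,  (2; 1,2),  (3; 1) }
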